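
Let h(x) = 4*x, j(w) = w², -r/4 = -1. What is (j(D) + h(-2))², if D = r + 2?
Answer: 784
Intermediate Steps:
r = 4 (r = -4*(-1) = 4)
D = 6 (D = 4 + 2 = 6)
(j(D) + h(-2))² = (6² + 4*(-2))² = (36 - 8)² = 28² = 784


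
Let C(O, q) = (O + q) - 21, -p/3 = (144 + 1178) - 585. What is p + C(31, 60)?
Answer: -2141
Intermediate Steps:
p = -2211 (p = -3*((144 + 1178) - 585) = -3*(1322 - 585) = -3*737 = -2211)
C(O, q) = -21 + O + q
p + C(31, 60) = -2211 + (-21 + 31 + 60) = -2211 + 70 = -2141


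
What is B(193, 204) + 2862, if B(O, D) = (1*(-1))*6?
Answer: 2856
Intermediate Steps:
B(O, D) = -6 (B(O, D) = -1*6 = -6)
B(193, 204) + 2862 = -6 + 2862 = 2856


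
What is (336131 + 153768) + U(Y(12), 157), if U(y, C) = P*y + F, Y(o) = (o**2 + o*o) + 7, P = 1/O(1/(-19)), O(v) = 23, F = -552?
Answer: 11255276/23 ≈ 4.8936e+5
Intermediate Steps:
P = 1/23 ≈ 0.043478
Y(o) = 7 + 2*o**2 (Y(o) = (o**2 + o**2) + 7 = 2*o**2 + 7 = 7 + 2*o**2)
U(y, C) = -552 + y/23 (U(y, C) = y/23 - 552 = -552 + y/23)
(336131 + 153768) + U(Y(12), 157) = (336131 + 153768) + (-552 + (7 + 2*12**2)/23) = 489899 + (-552 + (7 + 2*144)/23) = 489899 + (-552 + (7 + 288)/23) = 489899 + (-552 + (1/23)*295) = 489899 + (-552 + 295/23) = 489899 - 12401/23 = 11255276/23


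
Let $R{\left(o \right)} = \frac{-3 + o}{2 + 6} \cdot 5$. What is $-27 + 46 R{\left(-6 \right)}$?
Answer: $- \frac{1143}{4} \approx -285.75$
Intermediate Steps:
$R{\left(o \right)} = - \frac{15}{8} + \frac{5 o}{8}$ ($R{\left(o \right)} = \frac{-3 + o}{8} \cdot 5 = \left(-3 + o\right) \frac{1}{8} \cdot 5 = \left(- \frac{3}{8} + \frac{o}{8}\right) 5 = - \frac{15}{8} + \frac{5 o}{8}$)
$-27 + 46 R{\left(-6 \right)} = -27 + 46 \left(- \frac{15}{8} + \frac{5}{8} \left(-6\right)\right) = -27 + 46 \left(- \frac{15}{8} - \frac{15}{4}\right) = -27 + 46 \left(- \frac{45}{8}\right) = -27 - \frac{1035}{4} = - \frac{1143}{4}$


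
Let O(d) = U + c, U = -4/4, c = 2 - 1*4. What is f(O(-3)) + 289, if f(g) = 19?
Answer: 308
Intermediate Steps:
c = -2 (c = 2 - 4 = -2)
U = -1 (U = -4*¼ = -1)
O(d) = -3 (O(d) = -1 - 2 = -3)
f(O(-3)) + 289 = 19 + 289 = 308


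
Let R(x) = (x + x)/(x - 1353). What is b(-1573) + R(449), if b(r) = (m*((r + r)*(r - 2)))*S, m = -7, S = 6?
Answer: -94064771249/452 ≈ -2.0811e+8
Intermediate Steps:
R(x) = 2*x/(-1353 + x) (R(x) = (2*x)/(-1353 + x) = 2*x/(-1353 + x))
b(r) = -84*r*(-2 + r) (b(r) = -7*(r + r)*(r - 2)*6 = -7*2*r*(-2 + r)*6 = -14*r*(-2 + r)*6 = -84*r*(-2 + r))
b(-1573) + R(449) = 84*(-1573)*(2 - 1*(-1573)) + 2*449/(-1353 + 449) = 84*(-1573)*(2 + 1573) + 2*449/(-904) = 84*(-1573)*1575 + 2*449*(-1/904) = -208107900 - 449/452 = -94064771249/452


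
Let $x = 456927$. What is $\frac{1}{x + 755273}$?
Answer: $\frac{1}{1212200} \approx 8.2495 \cdot 10^{-7}$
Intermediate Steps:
$\frac{1}{x + 755273} = \frac{1}{456927 + 755273} = \frac{1}{1212200}$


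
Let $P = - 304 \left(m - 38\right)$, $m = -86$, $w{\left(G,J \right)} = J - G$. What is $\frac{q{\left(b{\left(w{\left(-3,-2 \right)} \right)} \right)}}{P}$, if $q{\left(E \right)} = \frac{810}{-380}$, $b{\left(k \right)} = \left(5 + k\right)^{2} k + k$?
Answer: $- \frac{81}{1432448} \approx -5.6547 \cdot 10^{-5}$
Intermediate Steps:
$P = 37696$ ($P = - 304 \left(-86 - 38\right) = \left(-304\right) \left(-124\right) = 37696$)
$b{\left(k \right)} = k + k \left(5 + k\right)^{2}$ ($b{\left(k \right)} = k \left(5 + k\right)^{2} + k = k + k \left(5 + k\right)^{2}$)
$q{\left(E \right)} = - \frac{81}{38}$ ($q{\left(E \right)} = 810 \left(- \frac{1}{380}\right) = - \frac{81}{38}$)
$\frac{q{\left(b{\left(w{\left(-3,-2 \right)} \right)} \right)}}{P} = - \frac{81}{38 \cdot 37696} = \left(- \frac{81}{38}\right) \frac{1}{37696} = - \frac{81}{1432448}$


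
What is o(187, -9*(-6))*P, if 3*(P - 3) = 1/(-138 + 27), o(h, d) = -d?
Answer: -5988/37 ≈ -161.84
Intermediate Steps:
P = 998/333 (P = 3 + 1/(3*(-138 + 27)) = 3 + (1/3)/(-111) = 3 + (1/3)*(-1/111) = 3 - 1/333 = 998/333 ≈ 2.9970)
o(187, -9*(-6))*P = -(-9)*(-6)*(998/333) = -1*54*(998/333) = -54*998/333 = -5988/37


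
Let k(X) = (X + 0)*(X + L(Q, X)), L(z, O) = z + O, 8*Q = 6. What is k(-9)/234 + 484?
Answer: 50405/104 ≈ 484.66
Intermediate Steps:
Q = 3/4 (Q = (1/8)*6 = 3/4 ≈ 0.75000)
L(z, O) = O + z
k(X) = X*(3/4 + 2*X) (k(X) = (X + 0)*(X + (X + 3/4)) = X*(X + (3/4 + X)) = X*(3/4 + 2*X))
k(-9)/234 + 484 = ((1/4)*(-9)*(3 + 8*(-9)))/234 + 484 = ((1/4)*(-9)*(3 - 72))/234 + 484 = ((1/4)*(-9)*(-69))/234 + 484 = (1/234)*(621/4) + 484 = 69/104 + 484 = 50405/104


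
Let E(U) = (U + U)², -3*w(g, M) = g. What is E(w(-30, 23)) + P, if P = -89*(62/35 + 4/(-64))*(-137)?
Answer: 11892701/560 ≈ 21237.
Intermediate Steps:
w(g, M) = -g/3
P = 11668701/560 (P = -89*(62*(1/35) + 4*(-1/64))*(-137) = -89*(62/35 - 1/16)*(-137) = -89*957/560*(-137) = -85173/560*(-137) = 11668701/560 ≈ 20837.)
E(U) = 4*U² (E(U) = (2*U)² = 4*U²)
E(w(-30, 23)) + P = 4*(-⅓*(-30))² + 11668701/560 = 4*10² + 11668701/560 = 4*100 + 11668701/560 = 400 + 11668701/560 = 11892701/560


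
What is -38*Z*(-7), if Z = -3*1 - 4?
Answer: -1862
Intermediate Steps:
Z = -7 (Z = -3 - 4 = -7)
-38*Z*(-7) = -38*(-7)*(-7) = 266*(-7) = -1862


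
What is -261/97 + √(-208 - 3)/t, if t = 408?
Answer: -261/97 + I*√211/408 ≈ -2.6907 + 0.035603*I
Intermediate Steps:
-261/97 + √(-208 - 3)/t = -261/97 + √(-208 - 3)/408 = -261*1/97 + √(-211)*(1/408) = -261/97 + (I*√211)*(1/408) = -261/97 + I*√211/408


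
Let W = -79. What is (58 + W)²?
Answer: 441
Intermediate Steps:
(58 + W)² = (58 - 79)² = (-21)² = 441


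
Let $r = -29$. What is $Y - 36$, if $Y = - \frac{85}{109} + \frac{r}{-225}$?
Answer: $- \frac{898864}{24525} \approx -36.651$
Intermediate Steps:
$Y = - \frac{15964}{24525}$ ($Y = - \frac{85}{109} - \frac{29}{-225} = \left(-85\right) \frac{1}{109} - - \frac{29}{225} = - \frac{85}{109} + \frac{29}{225} = - \frac{15964}{24525} \approx -0.65093$)
$Y - 36 = - \frac{15964}{24525} - 36 = - \frac{898864}{24525}$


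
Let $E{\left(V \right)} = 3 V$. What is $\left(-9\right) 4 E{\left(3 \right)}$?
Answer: $-324$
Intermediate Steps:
$\left(-9\right) 4 E{\left(3 \right)} = \left(-9\right) 4 \cdot 3 \cdot 3 = \left(-36\right) 9 = -324$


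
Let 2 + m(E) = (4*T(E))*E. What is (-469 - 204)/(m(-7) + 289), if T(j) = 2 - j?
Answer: -673/35 ≈ -19.229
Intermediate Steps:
m(E) = -2 + E*(8 - 4*E) (m(E) = -2 + (4*(2 - E))*E = -2 + (8 - 4*E)*E = -2 + E*(8 - 4*E))
(-469 - 204)/(m(-7) + 289) = (-469 - 204)/((-2 - 4*(-7)² + 8*(-7)) + 289) = -673/((-2 - 4*49 - 56) + 289) = -673/((-2 - 196 - 56) + 289) = -673/(-254 + 289) = -673/35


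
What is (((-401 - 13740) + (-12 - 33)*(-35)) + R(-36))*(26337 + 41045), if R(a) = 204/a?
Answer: -2541312130/3 ≈ -8.4710e+8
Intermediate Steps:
(((-401 - 13740) + (-12 - 33)*(-35)) + R(-36))*(26337 + 41045) = (((-401 - 13740) + (-12 - 33)*(-35)) + 204/(-36))*(26337 + 41045) = ((-14141 - 45*(-35)) + 204*(-1/36))*67382 = ((-14141 + 1575) - 17/3)*67382 = (-12566 - 17/3)*67382 = -37715/3*67382 = -2541312130/3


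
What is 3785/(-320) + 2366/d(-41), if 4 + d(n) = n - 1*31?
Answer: -52239/1216 ≈ -42.960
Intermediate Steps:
d(n) = -35 + n (d(n) = -4 + (n - 1*31) = -4 + (n - 31) = -4 + (-31 + n) = -35 + n)
3785/(-320) + 2366/d(-41) = 3785/(-320) + 2366/(-35 - 41) = 3785*(-1/320) + 2366/(-76) = -757/64 + 2366*(-1/76) = -757/64 - 1183/38 = -52239/1216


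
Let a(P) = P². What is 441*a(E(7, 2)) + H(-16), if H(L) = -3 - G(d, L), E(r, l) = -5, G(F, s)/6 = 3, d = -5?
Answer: 11004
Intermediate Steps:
G(F, s) = 18 (G(F, s) = 6*3 = 18)
H(L) = -21 (H(L) = -3 - 1*18 = -3 - 18 = -21)
441*a(E(7, 2)) + H(-16) = 441*(-5)² - 21 = 441*25 - 21 = 11025 - 21 = 11004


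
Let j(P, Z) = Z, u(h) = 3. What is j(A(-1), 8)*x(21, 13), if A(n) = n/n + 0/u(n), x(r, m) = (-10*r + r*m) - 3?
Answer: 480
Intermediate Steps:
x(r, m) = -3 - 10*r + m*r (x(r, m) = (-10*r + m*r) - 3 = -3 - 10*r + m*r)
A(n) = 1 (A(n) = n/n + 0/3 = 1 + 0*(⅓) = 1 + 0 = 1)
j(A(-1), 8)*x(21, 13) = 8*(-3 - 10*21 + 13*21) = 8*(-3 - 210 + 273) = 8*60 = 480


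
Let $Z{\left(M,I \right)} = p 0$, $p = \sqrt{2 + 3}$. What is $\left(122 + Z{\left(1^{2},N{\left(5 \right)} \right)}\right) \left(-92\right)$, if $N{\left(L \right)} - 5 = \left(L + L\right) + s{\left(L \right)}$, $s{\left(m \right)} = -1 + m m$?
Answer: $-11224$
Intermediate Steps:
$s{\left(m \right)} = -1 + m^{2}$
$N{\left(L \right)} = 4 + L^{2} + 2 L$ ($N{\left(L \right)} = 5 + \left(\left(L + L\right) + \left(-1 + L^{2}\right)\right) = 5 + \left(2 L + \left(-1 + L^{2}\right)\right) = 5 + \left(-1 + L^{2} + 2 L\right) = 4 + L^{2} + 2 L$)
$p = \sqrt{5} \approx 2.2361$
$Z{\left(M,I \right)} = 0$ ($Z{\left(M,I \right)} = \sqrt{5} \cdot 0 = 0$)
$\left(122 + Z{\left(1^{2},N{\left(5 \right)} \right)}\right) \left(-92\right) = \left(122 + 0\right) \left(-92\right) = 122 \left(-92\right) = -11224$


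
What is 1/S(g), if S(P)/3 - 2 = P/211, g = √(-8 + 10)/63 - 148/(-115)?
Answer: 781345059705/4702367365673 - 58599975*√2/9404734731346 ≈ 0.16615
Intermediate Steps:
g = 148/115 + √2/63 (g = √2*(1/63) - 148*(-1/115) = √2/63 + 148/115 = 148/115 + √2/63 ≈ 1.3094)
S(P) = 6 + 3*P/211 (S(P) = 6 + 3*(P/211) = 6 + 3*P/211)
1/S(g) = 1/(6 + 3*(148/115 + √2/63)/211) = 1/(6 + (444/24265 + √2/4431)) = 1/(146034/24265 + √2/4431)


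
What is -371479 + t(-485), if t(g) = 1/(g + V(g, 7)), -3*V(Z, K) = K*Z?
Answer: -720669257/1940 ≈ -3.7148e+5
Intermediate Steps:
V(Z, K) = -K*Z/3
t(g) = -3/(4*g) (t(g) = 1/(g - ⅓*7*g) = 1/(g - 7*g/3) = 1/(-4*g/3) = -3/(4*g))
-371479 + t(-485) = -371479 - ¾/(-485) = -371479 - ¾*(-1/485) = -371479 + 3/1940 = -720669257/1940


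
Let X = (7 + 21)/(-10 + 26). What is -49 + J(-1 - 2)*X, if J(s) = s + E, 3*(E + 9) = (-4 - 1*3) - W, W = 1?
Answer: -224/3 ≈ -74.667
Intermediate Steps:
E = -35/3 (E = -9 + ((-4 - 1*3) - 1*1)/3 = -9 + ((-4 - 3) - 1)/3 = -9 + (-7 - 1)/3 = -9 + (⅓)*(-8) = -9 - 8/3 = -35/3 ≈ -11.667)
J(s) = -35/3 + s (J(s) = s - 35/3 = -35/3 + s)
X = 7/4 (X = 28/16 = 28*(1/16) = 7/4 ≈ 1.7500)
-49 + J(-1 - 2)*X = -49 + (-35/3 + (-1 - 2))*(7/4) = -49 + (-35/3 - 3)*(7/4) = -49 - 44/3*7/4 = -49 - 77/3 = -224/3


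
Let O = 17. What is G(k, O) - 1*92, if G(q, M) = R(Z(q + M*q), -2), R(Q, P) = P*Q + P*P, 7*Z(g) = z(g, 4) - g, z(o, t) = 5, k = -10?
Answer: -986/7 ≈ -140.86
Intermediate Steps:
Z(g) = 5/7 - g/7 (Z(g) = (5 - g)/7 = 5/7 - g/7)
R(Q, P) = P**2 + P*Q (R(Q, P) = P*Q + P**2 = P**2 + P*Q)
G(q, M) = 18/7 + 2*q/7 + 2*M*q/7 (G(q, M) = -2*(-2 + (5/7 - (q + M*q)/7)) = -2*(-2 + (5/7 + (-q/7 - M*q/7))) = -2*(-2 + (5/7 - q/7 - M*q/7)) = -2*(-9/7 - q/7 - M*q/7) = 18/7 + 2*q/7 + 2*M*q/7)
G(k, O) - 1*92 = (18/7 + (2/7)*(-10)*(1 + 17)) - 1*92 = (18/7 + (2/7)*(-10)*18) - 92 = (18/7 - 360/7) - 92 = -342/7 - 92 = -986/7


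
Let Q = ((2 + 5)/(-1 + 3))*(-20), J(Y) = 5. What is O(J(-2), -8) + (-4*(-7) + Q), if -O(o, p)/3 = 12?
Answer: -78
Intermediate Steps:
Q = -70 (Q = (7/2)*(-20) = -70)
O(o, p) = -36 (O(o, p) = -3*12 = -36)
O(J(-2), -8) + (-4*(-7) + Q) = -36 + (-4*(-7) - 70) = -36 + (28 - 70) = -36 - 42 = -78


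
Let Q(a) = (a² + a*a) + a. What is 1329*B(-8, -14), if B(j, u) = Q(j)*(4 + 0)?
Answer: 637920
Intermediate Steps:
Q(a) = a + 2*a² (Q(a) = (a² + a²) + a = 2*a² + a = a + 2*a²)
B(j, u) = 4*j*(1 + 2*j) (B(j, u) = (j*(1 + 2*j))*(4 + 0) = (j*(1 + 2*j))*4 = 4*j*(1 + 2*j))
1329*B(-8, -14) = 1329*(4*(-8)*(1 + 2*(-8))) = 1329*(4*(-8)*(1 - 16)) = 1329*(4*(-8)*(-15)) = 1329*480 = 637920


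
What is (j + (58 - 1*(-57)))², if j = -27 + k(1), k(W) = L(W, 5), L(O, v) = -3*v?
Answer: 5329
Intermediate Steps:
k(W) = -15 (k(W) = -3*5 = -15)
j = -42 (j = -27 - 15 = -42)
(j + (58 - 1*(-57)))² = (-42 + (58 - 1*(-57)))² = (-42 + (58 + 57))² = (-42 + 115)² = 73² = 5329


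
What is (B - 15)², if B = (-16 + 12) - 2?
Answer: 441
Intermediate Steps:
B = -6 (B = -4 - 2 = -6)
(B - 15)² = (-6 - 15)² = (-21)² = 441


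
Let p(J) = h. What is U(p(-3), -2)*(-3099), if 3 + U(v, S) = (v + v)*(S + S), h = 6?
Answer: 158049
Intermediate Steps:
p(J) = 6
U(v, S) = -3 + 4*S*v (U(v, S) = -3 + (v + v)*(S + S) = -3 + (2*v)*(2*S) = -3 + 4*S*v)
U(p(-3), -2)*(-3099) = (-3 + 4*(-2)*6)*(-3099) = (-3 - 48)*(-3099) = -51*(-3099) = 158049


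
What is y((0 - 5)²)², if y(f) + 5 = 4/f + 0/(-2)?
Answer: 14641/625 ≈ 23.426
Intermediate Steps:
y(f) = -5 + 4/f (y(f) = -5 + (4/f + 0/(-2)) = -5 + (4/f + 0*(-½)) = -5 + (4/f + 0) = -5 + 4/f)
y((0 - 5)²)² = (-5 + 4/((0 - 5)²))² = (-5 + 4/((-5)²))² = (-5 + 4/25)² = (-121/25)² = 14641/625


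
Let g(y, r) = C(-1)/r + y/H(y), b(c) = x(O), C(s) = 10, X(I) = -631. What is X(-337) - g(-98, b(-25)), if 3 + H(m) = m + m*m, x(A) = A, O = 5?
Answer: -6015301/9503 ≈ -632.99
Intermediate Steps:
H(m) = -3 + m + m² (H(m) = -3 + (m + m*m) = -3 + (m + m²) = -3 + m + m²)
b(c) = 5
g(y, r) = 10/r + y/(-3 + y + y²)
X(-337) - g(-98, b(-25)) = -631 - (10/5 - 98/(-3 - 98 + (-98)²)) = -631 - (10*(⅕) - 98/(-3 - 98 + 9604)) = -631 - (2 - 98/9503) = -631 - 1*18908/9503 = -631 - 18908/9503 = -6015301/9503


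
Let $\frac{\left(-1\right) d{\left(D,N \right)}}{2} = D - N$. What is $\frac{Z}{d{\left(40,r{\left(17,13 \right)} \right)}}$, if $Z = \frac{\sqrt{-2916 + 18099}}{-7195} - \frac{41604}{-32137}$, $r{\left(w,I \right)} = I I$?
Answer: $\frac{6934}{1381891} - \frac{\sqrt{1687}}{618770} \approx 0.0049514$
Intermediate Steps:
$r{\left(w,I \right)} = I^{2}$
$Z = \frac{41604}{32137} - \frac{3 \sqrt{1687}}{7195}$ ($Z = \sqrt{15183} \left(- \frac{1}{7195}\right) - - \frac{41604}{32137} = 3 \sqrt{1687} \left(- \frac{1}{7195}\right) + \frac{41604}{32137} = - \frac{3 \sqrt{1687}}{7195} + \frac{41604}{32137} = \frac{41604}{32137} - \frac{3 \sqrt{1687}}{7195} \approx 1.2775$)
$d{\left(D,N \right)} = - 2 D + 2 N$ ($d{\left(D,N \right)} = - 2 \left(D - N\right) = - 2 D + 2 N$)
$\frac{Z}{d{\left(40,r{\left(17,13 \right)} \right)}} = \frac{\frac{41604}{32137} - \frac{3 \sqrt{1687}}{7195}}{\left(-2\right) 40 + 2 \cdot 13^{2}} = \frac{\frac{41604}{32137} - \frac{3 \sqrt{1687}}{7195}}{-80 + 2 \cdot 169} = \frac{\frac{41604}{32137} - \frac{3 \sqrt{1687}}{7195}}{-80 + 338} = \frac{\frac{41604}{32137} - \frac{3 \sqrt{1687}}{7195}}{258} = \left(\frac{41604}{32137} - \frac{3 \sqrt{1687}}{7195}\right) \frac{1}{258} = \frac{6934}{1381891} - \frac{\sqrt{1687}}{618770}$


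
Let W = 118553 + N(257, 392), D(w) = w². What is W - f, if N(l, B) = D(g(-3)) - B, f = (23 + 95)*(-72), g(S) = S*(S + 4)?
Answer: 126666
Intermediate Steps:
g(S) = S*(4 + S)
f = -8496 (f = 118*(-72) = -8496)
N(l, B) = 9 - B (N(l, B) = (-3*(4 - 3))² - B = (-3*1)² - B = (-3)² - B = 9 - B)
W = 118170 (W = 118553 + (9 - 1*392) = 118553 + (9 - 392) = 118553 - 383 = 118170)
W - f = 118170 - 1*(-8496) = 118170 + 8496 = 126666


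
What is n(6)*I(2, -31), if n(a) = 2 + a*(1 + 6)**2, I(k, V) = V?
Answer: -9176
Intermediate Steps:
n(a) = 2 + 49*a (n(a) = 2 + a*7**2 = 2 + a*49 = 2 + 49*a)
n(6)*I(2, -31) = (2 + 49*6)*(-31) = (2 + 294)*(-31) = 296*(-31) = -9176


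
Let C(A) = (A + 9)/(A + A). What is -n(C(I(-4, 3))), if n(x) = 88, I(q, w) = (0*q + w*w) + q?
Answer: -88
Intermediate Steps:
I(q, w) = q + w**2 (I(q, w) = (0 + w**2) + q = w**2 + q = q + w**2)
C(A) = (9 + A)/(2*A) (C(A) = (9 + A)/((2*A)) = (9 + A)*(1/(2*A)) = (9 + A)/(2*A))
-n(C(I(-4, 3))) = -1*88 = -88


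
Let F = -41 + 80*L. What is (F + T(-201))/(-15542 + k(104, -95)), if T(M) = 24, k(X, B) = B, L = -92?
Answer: 7377/15637 ≈ 0.47177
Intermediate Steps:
F = -7401 (F = -41 + 80*(-92) = -41 - 7360 = -7401)
(F + T(-201))/(-15542 + k(104, -95)) = (-7401 + 24)/(-15542 - 95) = -7377/(-15637) = -7377*(-1/15637) = 7377/15637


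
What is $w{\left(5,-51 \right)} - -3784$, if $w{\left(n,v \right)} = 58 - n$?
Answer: $3837$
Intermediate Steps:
$w{\left(5,-51 \right)} - -3784 = \left(58 - 5\right) - -3784 = \left(58 - 5\right) + 3784 = 53 + 3784 = 3837$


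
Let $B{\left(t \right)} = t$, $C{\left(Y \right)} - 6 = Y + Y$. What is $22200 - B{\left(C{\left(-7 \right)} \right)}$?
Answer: $22208$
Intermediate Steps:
$C{\left(Y \right)} = 6 + 2 Y$ ($C{\left(Y \right)} = 6 + \left(Y + Y\right) = 6 + 2 Y$)
$22200 - B{\left(C{\left(-7 \right)} \right)} = 22200 - \left(6 + 2 \left(-7\right)\right) = 22200 - \left(6 - 14\right) = 22200 - -8 = 22200 + 8 = 22208$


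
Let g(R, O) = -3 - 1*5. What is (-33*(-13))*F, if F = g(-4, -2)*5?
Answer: -17160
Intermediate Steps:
g(R, O) = -8 (g(R, O) = -3 - 5 = -8)
F = -40 (F = -8*5 = -40)
(-33*(-13))*F = -33*(-13)*(-40) = 429*(-40) = -17160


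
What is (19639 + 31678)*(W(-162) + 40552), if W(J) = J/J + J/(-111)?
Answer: 77001928255/37 ≈ 2.0811e+9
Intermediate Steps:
W(J) = 1 - J/111 (W(J) = 1 + J*(-1/111) = 1 - J/111)
(19639 + 31678)*(W(-162) + 40552) = (19639 + 31678)*((1 - 1/111*(-162)) + 40552) = 51317*((1 + 54/37) + 40552) = 51317*(91/37 + 40552) = 51317*(1500515/37) = 77001928255/37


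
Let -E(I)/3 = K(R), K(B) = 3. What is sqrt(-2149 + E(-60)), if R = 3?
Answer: I*sqrt(2158) ≈ 46.454*I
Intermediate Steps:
E(I) = -9 (E(I) = -3*3 = -9)
sqrt(-2149 + E(-60)) = sqrt(-2149 - 9) = sqrt(-2158) = I*sqrt(2158)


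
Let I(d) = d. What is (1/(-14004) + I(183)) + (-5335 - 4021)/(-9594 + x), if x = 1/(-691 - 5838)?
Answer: 161382927726233/877199734908 ≈ 183.98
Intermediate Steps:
x = -1/6529 (x = 1/(-6529) = -1/6529 ≈ -0.00015316)
(1/(-14004) + I(183)) + (-5335 - 4021)/(-9594 + x) = (1/(-14004) + 183) + (-5335 - 4021)/(-9594 - 1/6529) = (-1/14004 + 183) - 9356/(-62639227/6529) = 2562731/14004 - 9356*(-6529/62639227) = 2562731/14004 + 61085324/62639227 = 161382927726233/877199734908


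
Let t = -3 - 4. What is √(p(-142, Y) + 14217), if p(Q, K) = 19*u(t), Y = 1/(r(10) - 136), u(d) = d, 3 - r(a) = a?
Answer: 2*√3521 ≈ 118.68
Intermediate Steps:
r(a) = 3 - a
t = -7
Y = -1/143 (Y = 1/((3 - 1*10) - 136) = 1/((3 - 10) - 136) = 1/(-7 - 136) = 1/(-143) = -1/143 ≈ -0.0069930)
p(Q, K) = -133 (p(Q, K) = 19*(-7) = -133)
√(p(-142, Y) + 14217) = √(-133 + 14217) = √14084 = 2*√3521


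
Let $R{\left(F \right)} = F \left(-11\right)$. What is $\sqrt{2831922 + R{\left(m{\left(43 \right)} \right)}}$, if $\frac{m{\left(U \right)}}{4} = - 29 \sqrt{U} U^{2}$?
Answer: $\sqrt{2831922 + 2359324 \sqrt{43}} \approx 4278.2$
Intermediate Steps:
$m{\left(U \right)} = - 116 U^{\frac{5}{2}}$ ($m{\left(U \right)} = 4 - 29 \sqrt{U} U^{2} = 4 \left(- 29 U^{\frac{5}{2}}\right) = - 116 U^{\frac{5}{2}}$)
$R{\left(F \right)} = - 11 F$
$\sqrt{2831922 + R{\left(m{\left(43 \right)} \right)}} = \sqrt{2831922 - 11 \left(- 116 \cdot 43^{\frac{5}{2}}\right)} = \sqrt{2831922 - 11 \left(- 116 \cdot 1849 \sqrt{43}\right)} = \sqrt{2831922 - 11 \left(- 214484 \sqrt{43}\right)} = \sqrt{2831922 + 2359324 \sqrt{43}}$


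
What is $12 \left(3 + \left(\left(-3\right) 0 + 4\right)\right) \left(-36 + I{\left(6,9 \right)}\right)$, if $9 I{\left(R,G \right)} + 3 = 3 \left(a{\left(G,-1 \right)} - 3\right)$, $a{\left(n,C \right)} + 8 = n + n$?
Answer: $-2856$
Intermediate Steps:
$a{\left(n,C \right)} = -8 + 2 n$ ($a{\left(n,C \right)} = -8 + \left(n + n\right) = -8 + 2 n$)
$I{\left(R,G \right)} = -4 + \frac{2 G}{3}$ ($I{\left(R,G \right)} = - \frac{1}{3} + \frac{3 \left(\left(-8 + 2 G\right) - 3\right)}{9} = - \frac{1}{3} + \frac{3 \left(-11 + 2 G\right)}{9} = - \frac{1}{3} + \frac{-33 + 6 G}{9} = - \frac{1}{3} + \left(- \frac{11}{3} + \frac{2 G}{3}\right) = -4 + \frac{2 G}{3}$)
$12 \left(3 + \left(\left(-3\right) 0 + 4\right)\right) \left(-36 + I{\left(6,9 \right)}\right) = 12 \left(3 + \left(\left(-3\right) 0 + 4\right)\right) \left(-36 + \left(-4 + \frac{2}{3} \cdot 9\right)\right) = 12 \left(3 + \left(0 + 4\right)\right) \left(-36 + \left(-4 + 6\right)\right) = 12 \left(3 + 4\right) \left(-36 + 2\right) = 12 \cdot 7 \left(-34\right) = 84 \left(-34\right) = -2856$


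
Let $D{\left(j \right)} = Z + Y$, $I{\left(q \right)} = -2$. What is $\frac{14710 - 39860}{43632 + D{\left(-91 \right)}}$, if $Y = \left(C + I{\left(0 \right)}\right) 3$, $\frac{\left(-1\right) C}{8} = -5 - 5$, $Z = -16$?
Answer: $- \frac{503}{877} \approx -0.57355$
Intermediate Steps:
$C = 80$ ($C = - 8 \left(-5 - 5\right) = \left(-8\right) \left(-10\right) = 80$)
$Y = 234$ ($Y = \left(80 - 2\right) 3 = 78 \cdot 3 = 234$)
$D{\left(j \right)} = 218$ ($D{\left(j \right)} = -16 + 234 = 218$)
$\frac{14710 - 39860}{43632 + D{\left(-91 \right)}} = \frac{14710 - 39860}{43632 + 218} = - \frac{25150}{43850} = \left(-25150\right) \frac{1}{43850} = - \frac{503}{877}$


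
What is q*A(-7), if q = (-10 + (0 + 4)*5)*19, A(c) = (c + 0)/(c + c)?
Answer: 95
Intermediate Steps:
A(c) = 1/2 (A(c) = c/((2*c)) = c*(1/(2*c)) = 1/2)
q = 190 (q = (-10 + 4*5)*19 = (-10 + 20)*19 = 10*19 = 190)
q*A(-7) = 190*(1/2) = 95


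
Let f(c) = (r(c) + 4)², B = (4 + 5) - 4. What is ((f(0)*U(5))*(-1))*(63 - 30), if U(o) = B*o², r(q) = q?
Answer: -66000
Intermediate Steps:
B = 5 (B = 9 - 4 = 5)
U(o) = 5*o²
f(c) = (4 + c)² (f(c) = (c + 4)² = (4 + c)²)
((f(0)*U(5))*(-1))*(63 - 30) = (((4 + 0)²*(5*5²))*(-1))*(63 - 30) = ((4²*(5*25))*(-1))*33 = ((16*125)*(-1))*33 = (2000*(-1))*33 = -2000*33 = -66000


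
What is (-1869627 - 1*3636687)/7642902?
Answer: -48301/67043 ≈ -0.72045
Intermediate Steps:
(-1869627 - 1*3636687)/7642902 = (-1869627 - 3636687)*(1/7642902) = -5506314*1/7642902 = -48301/67043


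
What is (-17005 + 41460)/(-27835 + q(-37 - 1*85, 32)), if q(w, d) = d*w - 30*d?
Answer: -24455/32699 ≈ -0.74788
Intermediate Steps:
q(w, d) = -30*d + d*w
(-17005 + 41460)/(-27835 + q(-37 - 1*85, 32)) = (-17005 + 41460)/(-27835 + 32*(-30 + (-37 - 1*85))) = 24455/(-27835 + 32*(-30 + (-37 - 85))) = 24455/(-27835 + 32*(-30 - 122)) = 24455/(-27835 + 32*(-152)) = 24455/(-27835 - 4864) = 24455/(-32699) = 24455*(-1/32699) = -24455/32699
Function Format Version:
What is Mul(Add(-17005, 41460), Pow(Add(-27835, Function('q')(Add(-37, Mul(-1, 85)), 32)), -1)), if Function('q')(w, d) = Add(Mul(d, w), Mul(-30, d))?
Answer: Rational(-24455, 32699) ≈ -0.74788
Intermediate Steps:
Function('q')(w, d) = Add(Mul(-30, d), Mul(d, w))
Mul(Add(-17005, 41460), Pow(Add(-27835, Function('q')(Add(-37, Mul(-1, 85)), 32)), -1)) = Mul(Add(-17005, 41460), Pow(Add(-27835, Mul(32, Add(-30, Add(-37, Mul(-1, 85))))), -1)) = Mul(24455, Pow(Add(-27835, Mul(32, Add(-30, Add(-37, -85)))), -1)) = Mul(24455, Pow(Add(-27835, Mul(32, Add(-30, -122))), -1)) = Mul(24455, Pow(Add(-27835, Mul(32, -152)), -1)) = Mul(24455, Pow(Add(-27835, -4864), -1)) = Mul(24455, Pow(-32699, -1)) = Mul(24455, Rational(-1, 32699)) = Rational(-24455, 32699)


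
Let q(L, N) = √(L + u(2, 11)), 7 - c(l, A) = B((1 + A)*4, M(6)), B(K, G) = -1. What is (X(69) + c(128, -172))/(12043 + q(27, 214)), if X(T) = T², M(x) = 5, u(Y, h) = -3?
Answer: 57433067/145033825 - 9538*√6/145033825 ≈ 0.39584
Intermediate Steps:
c(l, A) = 8 (c(l, A) = 7 - 1*(-1) = 7 + 1 = 8)
q(L, N) = √(-3 + L) (q(L, N) = √(L - 3) = √(-3 + L))
(X(69) + c(128, -172))/(12043 + q(27, 214)) = (69² + 8)/(12043 + √(-3 + 27)) = (4761 + 8)/(12043 + √24) = 4769/(12043 + 2*√6)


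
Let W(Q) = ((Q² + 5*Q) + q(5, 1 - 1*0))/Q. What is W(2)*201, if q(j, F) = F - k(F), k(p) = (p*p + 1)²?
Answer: 2211/2 ≈ 1105.5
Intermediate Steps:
k(p) = (1 + p²)² (k(p) = (p² + 1)² = (1 + p²)²)
q(j, F) = F - (1 + F²)²
W(Q) = (-3 + Q² + 5*Q)/Q (W(Q) = ((Q² + 5*Q) + ((1 - 1*0) - (1 + (1 - 1*0)²)²))/Q = ((Q² + 5*Q) + ((1 + 0) - (1 + (1 + 0)²)²))/Q = ((Q² + 5*Q) + (1 - (1 + 1²)²))/Q = ((Q² + 5*Q) + (1 - (1 + 1)²))/Q = ((Q² + 5*Q) + (1 - 1*2²))/Q = ((Q² + 5*Q) + (1 - 1*4))/Q = ((Q² + 5*Q) + (1 - 4))/Q = ((Q² + 5*Q) - 3)/Q = (-3 + Q² + 5*Q)/Q)
W(2)*201 = (5 + 2 - 3/2)*201 = (11/2)*201 = 2211/2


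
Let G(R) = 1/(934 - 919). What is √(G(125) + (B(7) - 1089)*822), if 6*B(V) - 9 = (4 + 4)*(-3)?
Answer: I*√201872910/15 ≈ 947.21*I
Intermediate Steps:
B(V) = -5/2 (B(V) = 3/2 + ((4 + 4)*(-3))/6 = 3/2 + (8*(-3))/6 = 3/2 + (⅙)*(-24) = 3/2 - 4 = -5/2)
G(R) = 1/15
√(G(125) + (B(7) - 1089)*822) = √(1/15 + (-5/2 - 1089)*822) = √(1/15 - 2183/2*822) = √(1/15 - 897213) = √(-13458194/15) = I*√201872910/15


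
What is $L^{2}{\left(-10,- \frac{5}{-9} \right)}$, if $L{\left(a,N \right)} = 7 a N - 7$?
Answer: $\frac{170569}{81} \approx 2105.8$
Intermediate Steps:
$L{\left(a,N \right)} = -7 + 7 N a$ ($L{\left(a,N \right)} = 7 N a - 7 = -7 + 7 N a$)
$L^{2}{\left(-10,- \frac{5}{-9} \right)} = \left(-7 + 7 \left(- \frac{5}{-9}\right) \left(-10\right)\right)^{2} = \left(-7 + 7 \left(\left(-5\right) \left(- \frac{1}{9}\right)\right) \left(-10\right)\right)^{2} = \left(-7 + 7 \cdot \frac{5}{9} \left(-10\right)\right)^{2} = \left(-7 - \frac{350}{9}\right)^{2} = \left(- \frac{413}{9}\right)^{2} = \frac{170569}{81}$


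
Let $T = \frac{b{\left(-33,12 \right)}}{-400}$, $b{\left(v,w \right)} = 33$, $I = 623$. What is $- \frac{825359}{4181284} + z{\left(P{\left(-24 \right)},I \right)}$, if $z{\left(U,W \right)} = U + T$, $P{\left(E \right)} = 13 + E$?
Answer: $- \frac{4716443893}{418128400} \approx -11.28$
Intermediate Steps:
$T = - \frac{33}{400}$ ($T = \frac{33}{-400} = 33 \left(- \frac{1}{400}\right) = - \frac{33}{400} \approx -0.0825$)
$z{\left(U,W \right)} = - \frac{33}{400} + U$ ($z{\left(U,W \right)} = U - \frac{33}{400} = - \frac{33}{400} + U$)
$- \frac{825359}{4181284} + z{\left(P{\left(-24 \right)},I \right)} = - \frac{825359}{4181284} + \left(- \frac{33}{400} + \left(13 - 24\right)\right) = \left(-825359\right) \frac{1}{4181284} - \frac{4433}{400} = - \frac{825359}{4181284} - \frac{4433}{400} = - \frac{4716443893}{418128400}$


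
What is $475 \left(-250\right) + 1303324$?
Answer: $1184574$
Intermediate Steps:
$475 \left(-250\right) + 1303324 = -118750 + 1303324 = 1184574$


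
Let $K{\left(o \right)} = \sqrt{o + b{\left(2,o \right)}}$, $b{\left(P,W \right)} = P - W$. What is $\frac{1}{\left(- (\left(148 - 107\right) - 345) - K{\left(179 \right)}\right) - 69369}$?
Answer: $- \frac{69065}{4769974223} + \frac{\sqrt{2}}{4769974223} \approx -1.4479 \cdot 10^{-5}$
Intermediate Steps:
$K{\left(o \right)} = \sqrt{2}$ ($K{\left(o \right)} = \sqrt{o - \left(-2 + o\right)} = \sqrt{2}$)
$\frac{1}{\left(- (\left(148 - 107\right) - 345) - K{\left(179 \right)}\right) - 69369} = \frac{1}{\left(- (\left(148 - 107\right) - 345) - \sqrt{2}\right) - 69369} = \frac{1}{\left(- (41 - 345) - \sqrt{2}\right) - 69369} = \frac{1}{\left(\left(-1\right) \left(-304\right) - \sqrt{2}\right) - 69369} = \frac{1}{\left(304 - \sqrt{2}\right) - 69369} = \frac{1}{-69065 - \sqrt{2}}$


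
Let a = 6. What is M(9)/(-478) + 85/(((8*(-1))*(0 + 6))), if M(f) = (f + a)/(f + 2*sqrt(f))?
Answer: -20339/11472 ≈ -1.7729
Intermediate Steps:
M(f) = (6 + f)/(f + 2*sqrt(f)) (M(f) = (f + 6)/(f + 2*sqrt(f)) = (6 + f)/(f + 2*sqrt(f)))
M(9)/(-478) + 85/(((8*(-1))*(0 + 6))) = ((6 + 9)/(9 + 2*sqrt(9)))/(-478) + 85/(((8*(-1))*(0 + 6))) = (15/(9 + 2*3))*(-1/478) + 85/((-8*6)) = (15/(9 + 6))*(-1/478) + 85/(-48) = (15/15)*(-1/478) + 85*(-1/48) = ((1/15)*15)*(-1/478) - 85/48 = 1*(-1/478) - 85/48 = -1/478 - 85/48 = -20339/11472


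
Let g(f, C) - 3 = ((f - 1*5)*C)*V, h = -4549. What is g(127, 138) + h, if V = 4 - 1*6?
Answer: -38218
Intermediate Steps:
V = -2 (V = 4 - 6 = -2)
g(f, C) = 3 - 2*C*(-5 + f) (g(f, C) = 3 + ((f - 1*5)*C)*(-2) = 3 + ((f - 5)*C)*(-2) = 3 + ((-5 + f)*C)*(-2) = 3 + (C*(-5 + f))*(-2) = 3 - 2*C*(-5 + f))
g(127, 138) + h = (3 + 10*138 - 2*138*127) - 4549 = (3 + 1380 - 35052) - 4549 = -33669 - 4549 = -38218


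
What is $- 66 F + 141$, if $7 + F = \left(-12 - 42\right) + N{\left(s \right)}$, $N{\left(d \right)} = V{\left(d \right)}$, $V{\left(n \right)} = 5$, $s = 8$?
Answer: $3837$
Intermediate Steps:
$N{\left(d \right)} = 5$
$F = -56$ ($F = -7 + \left(\left(-12 - 42\right) + 5\right) = -7 + \left(-54 + 5\right) = -7 - 49 = -56$)
$- 66 F + 141 = \left(-66\right) \left(-56\right) + 141 = 3696 + 141 = 3837$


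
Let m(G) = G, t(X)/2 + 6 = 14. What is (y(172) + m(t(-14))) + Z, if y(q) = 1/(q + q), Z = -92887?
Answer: -31947623/344 ≈ -92871.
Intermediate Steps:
t(X) = 16 (t(X) = -12 + 2*14 = -12 + 28 = 16)
y(q) = 1/(2*q)
(y(172) + m(t(-14))) + Z = ((1/2)/172 + 16) - 92887 = ((1/2)*(1/172) + 16) - 92887 = (1/344 + 16) - 92887 = 5505/344 - 92887 = -31947623/344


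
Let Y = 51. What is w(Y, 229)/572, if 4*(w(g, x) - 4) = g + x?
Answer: 37/286 ≈ 0.12937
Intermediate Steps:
w(g, x) = 4 + g/4 + x/4 (w(g, x) = 4 + (g + x)/4 = 4 + (g/4 + x/4) = 4 + g/4 + x/4)
w(Y, 229)/572 = (4 + (¼)*51 + (¼)*229)/572 = (4 + 51/4 + 229/4)*(1/572) = 74*(1/572) = 37/286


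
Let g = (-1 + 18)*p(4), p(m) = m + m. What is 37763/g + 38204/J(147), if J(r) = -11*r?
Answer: 55867027/219912 ≈ 254.04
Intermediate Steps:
p(m) = 2*m
g = 136 (g = (-1 + 18)*(2*4) = 17*8 = 136)
37763/g + 38204/J(147) = 37763/136 + 38204/((-11*147)) = 37763*(1/136) + 38204/(-1617) = 37763/136 + 38204*(-1/1617) = 37763/136 - 38204/1617 = 55867027/219912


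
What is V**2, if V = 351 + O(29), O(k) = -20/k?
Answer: 103205281/841 ≈ 1.2272e+5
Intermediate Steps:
V = 10159/29 (V = 351 - 20/29 = 10159/29 ≈ 350.31)
V**2 = (10159/29)**2 = 103205281/841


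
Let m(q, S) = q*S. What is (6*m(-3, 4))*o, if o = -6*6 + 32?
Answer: 288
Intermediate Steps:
m(q, S) = S*q
o = -4 (o = -36 + 32 = -4)
(6*m(-3, 4))*o = (6*(4*(-3)))*(-4) = (6*(-12))*(-4) = -72*(-4) = 288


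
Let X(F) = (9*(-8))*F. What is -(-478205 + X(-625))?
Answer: 433205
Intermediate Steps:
X(F) = -72*F
-(-478205 + X(-625)) = -(-478205 - 72*(-625)) = -(-478205 + 45000) = -1*(-433205) = 433205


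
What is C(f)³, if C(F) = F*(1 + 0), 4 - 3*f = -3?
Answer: 343/27 ≈ 12.704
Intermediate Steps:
f = 7/3 (f = 4/3 - ⅓*(-3) = 4/3 + 1 = 7/3 ≈ 2.3333)
C(F) = F (C(F) = F*1 = F)
C(f)³ = (7/3)³ = 343/27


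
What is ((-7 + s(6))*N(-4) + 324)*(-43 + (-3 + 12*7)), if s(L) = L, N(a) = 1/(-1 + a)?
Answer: 61598/5 ≈ 12320.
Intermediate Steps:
((-7 + s(6))*N(-4) + 324)*(-43 + (-3 + 12*7)) = ((-7 + 6)/(-1 - 4) + 324)*(-43 + (-3 + 12*7)) = (-1/(-5) + 324)*(-43 + (-3 + 84)) = (-1*(-⅕) + 324)*(-43 + 81) = (⅕ + 324)*38 = (1621/5)*38 = 61598/5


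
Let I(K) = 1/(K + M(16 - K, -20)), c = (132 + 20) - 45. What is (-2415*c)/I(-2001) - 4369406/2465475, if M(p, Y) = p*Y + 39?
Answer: 26950226327727844/2465475 ≈ 1.0931e+10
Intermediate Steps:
M(p, Y) = 39 + Y*p (M(p, Y) = Y*p + 39 = 39 + Y*p)
c = 107 (c = 152 - 45 = 107)
I(K) = 1/(-281 + 21*K) (I(K) = 1/(K + (39 - 20*(16 - K))) = 1/(K + (39 + (-320 + 20*K))) = 1/(K + (-281 + 20*K)) = 1/(-281 + 21*K))
(-2415*c)/I(-2001) - 4369406/2465475 = (-2415*107)/(1/(-281 + 21*(-2001))) - 4369406/2465475 = -258405/(1/(-281 - 42021)) - 4369406*1/2465475 = -258405/(1/(-42302)) - 4369406/2465475 = -258405/(-1/42302) - 4369406/2465475 = -258405*(-42302) - 4369406/2465475 = 10931048310 - 4369406/2465475 = 26950226327727844/2465475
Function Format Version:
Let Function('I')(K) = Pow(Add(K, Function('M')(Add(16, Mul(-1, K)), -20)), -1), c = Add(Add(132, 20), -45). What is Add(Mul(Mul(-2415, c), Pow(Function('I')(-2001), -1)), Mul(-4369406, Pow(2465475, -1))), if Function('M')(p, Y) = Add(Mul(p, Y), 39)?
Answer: Rational(26950226327727844, 2465475) ≈ 1.0931e+10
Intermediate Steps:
Function('M')(p, Y) = Add(39, Mul(Y, p)) (Function('M')(p, Y) = Add(Mul(Y, p), 39) = Add(39, Mul(Y, p)))
c = 107 (c = Add(152, -45) = 107)
Function('I')(K) = Pow(Add(-281, Mul(21, K)), -1) (Function('I')(K) = Pow(Add(K, Add(39, Mul(-20, Add(16, Mul(-1, K))))), -1) = Pow(Add(K, Add(39, Add(-320, Mul(20, K)))), -1) = Pow(Add(K, Add(-281, Mul(20, K))), -1) = Pow(Add(-281, Mul(21, K)), -1))
Add(Mul(Mul(-2415, c), Pow(Function('I')(-2001), -1)), Mul(-4369406, Pow(2465475, -1))) = Add(Mul(Mul(-2415, 107), Pow(Pow(Add(-281, Mul(21, -2001)), -1), -1)), Mul(-4369406, Pow(2465475, -1))) = Add(Mul(-258405, Pow(Pow(Add(-281, -42021), -1), -1)), Mul(-4369406, Rational(1, 2465475))) = Add(Mul(-258405, Pow(Pow(-42302, -1), -1)), Rational(-4369406, 2465475)) = Add(Mul(-258405, Pow(Rational(-1, 42302), -1)), Rational(-4369406, 2465475)) = Add(Mul(-258405, -42302), Rational(-4369406, 2465475)) = Add(10931048310, Rational(-4369406, 2465475)) = Rational(26950226327727844, 2465475)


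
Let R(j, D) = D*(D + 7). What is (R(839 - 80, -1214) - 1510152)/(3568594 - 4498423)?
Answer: 44854/929829 ≈ 0.048239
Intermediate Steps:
R(j, D) = D*(7 + D)
(R(839 - 80, -1214) - 1510152)/(3568594 - 4498423) = (-1214*(7 - 1214) - 1510152)/(3568594 - 4498423) = (-1214*(-1207) - 1510152)/(-929829) = (1465298 - 1510152)*(-1/929829) = -44854*(-1/929829) = 44854/929829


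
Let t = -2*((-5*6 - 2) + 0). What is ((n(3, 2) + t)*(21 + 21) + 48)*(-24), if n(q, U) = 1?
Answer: -66672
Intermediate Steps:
t = 64 (t = -2*((-30 - 2) + 0) = -2*(-32 + 0) = -2*(-32) = 64)
((n(3, 2) + t)*(21 + 21) + 48)*(-24) = ((1 + 64)*(21 + 21) + 48)*(-24) = (65*42 + 48)*(-24) = (2730 + 48)*(-24) = 2778*(-24) = -66672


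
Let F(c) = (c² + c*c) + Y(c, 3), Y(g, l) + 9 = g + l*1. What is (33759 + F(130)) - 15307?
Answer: 52376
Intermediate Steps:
Y(g, l) = -9 + g + l (Y(g, l) = -9 + (g + l*1) = -9 + (g + l) = -9 + g + l)
F(c) = -6 + c + 2*c² (F(c) = (c² + c*c) + (-9 + c + 3) = (c² + c²) + (-6 + c) = 2*c² + (-6 + c) = -6 + c + 2*c²)
(33759 + F(130)) - 15307 = (33759 + (-6 + 130 + 2*130²)) - 15307 = (33759 + (-6 + 130 + 2*16900)) - 15307 = (33759 + (-6 + 130 + 33800)) - 15307 = (33759 + 33924) - 15307 = 67683 - 15307 = 52376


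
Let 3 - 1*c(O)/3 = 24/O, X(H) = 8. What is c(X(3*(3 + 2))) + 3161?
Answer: 3161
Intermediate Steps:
c(O) = 9 - 72/O
c(X(3*(3 + 2))) + 3161 = (9 - 72/8) + 3161 = (9 - 72*1/8) + 3161 = (9 - 9) + 3161 = 0 + 3161 = 3161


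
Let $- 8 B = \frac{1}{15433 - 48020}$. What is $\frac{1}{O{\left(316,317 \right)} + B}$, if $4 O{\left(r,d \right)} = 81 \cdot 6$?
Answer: $\frac{260696}{31674565} \approx 0.0082304$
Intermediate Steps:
$O{\left(r,d \right)} = \frac{243}{2}$ ($O{\left(r,d \right)} = \frac{81 \cdot 6}{4} = \frac{1}{4} \cdot 486 = \frac{243}{2}$)
$B = \frac{1}{260696}$ ($B = - \frac{1}{8 \left(15433 - 48020\right)} = - \frac{1}{8 \left(-32587\right)} = \left(- \frac{1}{8}\right) \left(- \frac{1}{32587}\right) = \frac{1}{260696} \approx 3.8359 \cdot 10^{-6}$)
$\frac{1}{O{\left(316,317 \right)} + B} = \frac{1}{\frac{243}{2} + \frac{1}{260696}} = \frac{1}{\frac{31674565}{260696}} = \frac{260696}{31674565}$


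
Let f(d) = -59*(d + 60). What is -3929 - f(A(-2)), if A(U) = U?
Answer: -507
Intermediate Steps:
f(d) = -3540 - 59*d (f(d) = -59*(60 + d) = -3540 - 59*d)
-3929 - f(A(-2)) = -3929 - (-3540 - 59*(-2)) = -3929 - (-3540 + 118) = -3929 - 1*(-3422) = -3929 + 3422 = -507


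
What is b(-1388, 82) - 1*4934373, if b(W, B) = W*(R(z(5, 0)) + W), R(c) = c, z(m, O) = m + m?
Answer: -3021709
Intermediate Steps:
z(m, O) = 2*m
b(W, B) = W*(10 + W) (b(W, B) = W*(2*5 + W) = W*(10 + W))
b(-1388, 82) - 1*4934373 = -1388*(10 - 1388) - 1*4934373 = -1388*(-1378) - 4934373 = 1912664 - 4934373 = -3021709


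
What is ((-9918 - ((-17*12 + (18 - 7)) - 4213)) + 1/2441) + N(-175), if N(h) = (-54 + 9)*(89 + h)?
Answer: -4008121/2441 ≈ -1642.0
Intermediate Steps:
N(h) = -4005 - 45*h (N(h) = -45*(89 + h) = -4005 - 45*h)
((-9918 - ((-17*12 + (18 - 7)) - 4213)) + 1/2441) + N(-175) = ((-9918 - ((-17*12 + (18 - 7)) - 4213)) + 1/2441) + (-4005 - 45*(-175)) = ((-9918 - ((-204 + 11) - 4213)) + 1/2441) + (-4005 + 7875) = ((-9918 - (-193 - 4213)) + 1/2441) + 3870 = ((-9918 - 1*(-4406)) + 1/2441) + 3870 = ((-9918 + 4406) + 1/2441) + 3870 = (-5512 + 1/2441) + 3870 = -13454791/2441 + 3870 = -4008121/2441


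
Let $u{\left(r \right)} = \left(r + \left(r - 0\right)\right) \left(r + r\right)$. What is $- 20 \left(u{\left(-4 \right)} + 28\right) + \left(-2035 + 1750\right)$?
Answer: $-2125$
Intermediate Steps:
$u{\left(r \right)} = 4 r^{2}$ ($u{\left(r \right)} = \left(r + \left(r + 0\right)\right) 2 r = \left(r + r\right) 2 r = 2 r 2 r = 4 r^{2}$)
$- 20 \left(u{\left(-4 \right)} + 28\right) + \left(-2035 + 1750\right) = - 20 \left(4 \left(-4\right)^{2} + 28\right) + \left(-2035 + 1750\right) = - 20 \left(4 \cdot 16 + 28\right) - 285 = - 20 \left(64 + 28\right) - 285 = \left(-20\right) 92 - 285 = -1840 - 285 = -2125$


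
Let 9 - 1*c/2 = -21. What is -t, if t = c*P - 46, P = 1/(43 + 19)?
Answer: 1396/31 ≈ 45.032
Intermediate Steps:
c = 60 (c = 18 - 2*(-21) = 18 + 42 = 60)
P = 1/62 ≈ 0.016129
t = -1396/31 (t = 60*(1/62) - 46 = 30/31 - 46 = -1396/31 ≈ -45.032)
-t = -1*(-1396/31) = 1396/31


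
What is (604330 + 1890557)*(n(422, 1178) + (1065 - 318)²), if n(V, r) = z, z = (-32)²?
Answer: 1394724164271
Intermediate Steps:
z = 1024
n(V, r) = 1024
(604330 + 1890557)*(n(422, 1178) + (1065 - 318)²) = (604330 + 1890557)*(1024 + (1065 - 318)²) = 2494887*(1024 + 747²) = 2494887*(1024 + 558009) = 2494887*559033 = 1394724164271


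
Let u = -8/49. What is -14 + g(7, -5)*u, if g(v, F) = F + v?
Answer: -702/49 ≈ -14.327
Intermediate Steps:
u = -8/49 (u = -8*1/49 = -8/49 ≈ -0.16327)
-14 + g(7, -5)*u = -14 + (-5 + 7)*(-8/49) = -14 + 2*(-8/49) = -14 - 16/49 = -702/49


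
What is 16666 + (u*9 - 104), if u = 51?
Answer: 17021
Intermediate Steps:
16666 + (u*9 - 104) = 16666 + (51*9 - 104) = 16666 + (459 - 104) = 16666 + 355 = 17021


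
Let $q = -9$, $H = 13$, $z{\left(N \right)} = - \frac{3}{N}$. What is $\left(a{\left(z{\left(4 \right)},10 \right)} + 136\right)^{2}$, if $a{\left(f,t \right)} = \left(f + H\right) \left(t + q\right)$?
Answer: $\frac{351649}{16} \approx 21978.0$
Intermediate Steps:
$a{\left(f,t \right)} = \left(-9 + t\right) \left(13 + f\right)$ ($a{\left(f,t \right)} = \left(f + 13\right) \left(t - 9\right) = \left(13 + f\right) \left(-9 + t\right) = \left(-9 + t\right) \left(13 + f\right)$)
$\left(a{\left(z{\left(4 \right)},10 \right)} + 136\right)^{2} = \left(\left(-117 - 9 \left(- \frac{3}{4}\right) + 13 \cdot 10 + - \frac{3}{4} \cdot 10\right) + 136\right)^{2} = \left(\left(-117 - 9 \left(\left(-3\right) \frac{1}{4}\right) + 130 + \left(-3\right) \frac{1}{4} \cdot 10\right) + 136\right)^{2} = \left(\left(-117 - - \frac{27}{4} + 130 - \frac{15}{2}\right) + 136\right)^{2} = \left(\left(-117 + \frac{27}{4} + 130 - \frac{15}{2}\right) + 136\right)^{2} = \left(\frac{49}{4} + 136\right)^{2} = \left(\frac{593}{4}\right)^{2} = \frac{351649}{16}$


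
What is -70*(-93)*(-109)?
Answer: -709590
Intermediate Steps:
-70*(-93)*(-109) = 6510*(-109) = -709590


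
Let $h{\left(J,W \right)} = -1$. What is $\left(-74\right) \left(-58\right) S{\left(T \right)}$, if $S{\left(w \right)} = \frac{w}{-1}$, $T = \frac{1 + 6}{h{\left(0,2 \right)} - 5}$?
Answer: $\frac{15022}{3} \approx 5007.3$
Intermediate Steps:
$T = - \frac{7}{6}$ ($T = \frac{1 + 6}{-1 - 5} = \frac{7}{-6} = 7 \left(- \frac{1}{6}\right) = - \frac{7}{6} \approx -1.1667$)
$S{\left(w \right)} = - w$ ($S{\left(w \right)} = w \left(-1\right) = - w$)
$\left(-74\right) \left(-58\right) S{\left(T \right)} = \left(-74\right) \left(-58\right) \left(\left(-1\right) \left(- \frac{7}{6}\right)\right) = 4292 \cdot \frac{7}{6} = \frac{15022}{3}$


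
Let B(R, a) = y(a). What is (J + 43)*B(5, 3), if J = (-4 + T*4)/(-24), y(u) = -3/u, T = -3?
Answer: -131/3 ≈ -43.667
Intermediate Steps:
J = ⅔ (J = (-4 - 3*4)/(-24) = (-4 - 12)*(-1/24) = -16*(-1/24) = ⅔ ≈ 0.66667)
B(R, a) = -3/a
(J + 43)*B(5, 3) = (⅔ + 43)*(-3/3) = 131*(-3*⅓)/3 = (131/3)*(-1) = -131/3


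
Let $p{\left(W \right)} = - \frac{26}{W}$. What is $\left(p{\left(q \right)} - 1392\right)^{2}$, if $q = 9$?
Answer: $\frac{157602916}{81} \approx 1.9457 \cdot 10^{6}$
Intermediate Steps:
$\left(p{\left(q \right)} - 1392\right)^{2} = \left(- \frac{26}{9} - 1392\right)^{2} = \left(- \frac{12554}{9}\right)^{2} = \frac{157602916}{81}$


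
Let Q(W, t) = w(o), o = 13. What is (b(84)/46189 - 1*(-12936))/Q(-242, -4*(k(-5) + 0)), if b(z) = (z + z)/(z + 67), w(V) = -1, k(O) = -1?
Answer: -90222636672/6974539 ≈ -12936.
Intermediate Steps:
Q(W, t) = -1
b(z) = 2*z/(67 + z) (b(z) = (2*z)/(67 + z) = 2*z/(67 + z))
(b(84)/46189 - 1*(-12936))/Q(-242, -4*(k(-5) + 0)) = ((2*84/(67 + 84))/46189 - 1*(-12936))/(-1) = ((2*84/151)*(1/46189) + 12936)*(-1) = ((2*84*(1/151))*(1/46189) + 12936)*(-1) = ((168/151)*(1/46189) + 12936)*(-1) = (168/6974539 + 12936)*(-1) = (90222636672/6974539)*(-1) = -90222636672/6974539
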